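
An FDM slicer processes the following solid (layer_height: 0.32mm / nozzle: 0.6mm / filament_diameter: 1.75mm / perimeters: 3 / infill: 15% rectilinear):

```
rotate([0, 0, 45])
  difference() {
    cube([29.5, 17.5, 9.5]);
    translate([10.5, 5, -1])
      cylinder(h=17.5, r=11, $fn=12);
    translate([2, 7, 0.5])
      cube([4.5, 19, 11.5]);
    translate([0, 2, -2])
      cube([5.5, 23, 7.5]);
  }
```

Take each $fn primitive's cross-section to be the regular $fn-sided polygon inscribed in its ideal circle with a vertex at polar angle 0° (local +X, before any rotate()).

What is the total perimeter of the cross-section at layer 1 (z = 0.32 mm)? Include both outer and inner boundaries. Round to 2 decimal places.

86.33 mm

At z = 0.32 mm: the cube (footprint 29.5×17.5) is included at this height (perimeter 94.00 mm); the r=11 cylinder at (10.5, 5) gives a regular 12-gon of circumradius 11 (constant along its height) (perimeter = 2·12·11.000·sin(180°/12) = 68.33 mm); the cube at (2, 7) does not reach this height (z outside [0.5, 12]); the 5.5×23 cube at (0, 2) contributes its full rectangle (perimeter 57.00 mm); Taking the first minus the rest: starting from the 29.5×17.5 cube, the r=11 cylinder at (10.5, 5) partially overlaps it — only the 283.87 mm² overlap (of its 363.00 mm²) is removed, clipping the outline; the 5.5×23 cube at (0, 2) partially overlaps it — only the 30.29 mm² overlap (of its 126.50 mm²) is removed, clipping the outline — boundary = 86.33 mm; (whole slice rotated 45° about Z — lengths, areas and connectivity unchanged). Overall, the cross-section has 2 separate islands. Total boundary length (outer) = 86.33 mm.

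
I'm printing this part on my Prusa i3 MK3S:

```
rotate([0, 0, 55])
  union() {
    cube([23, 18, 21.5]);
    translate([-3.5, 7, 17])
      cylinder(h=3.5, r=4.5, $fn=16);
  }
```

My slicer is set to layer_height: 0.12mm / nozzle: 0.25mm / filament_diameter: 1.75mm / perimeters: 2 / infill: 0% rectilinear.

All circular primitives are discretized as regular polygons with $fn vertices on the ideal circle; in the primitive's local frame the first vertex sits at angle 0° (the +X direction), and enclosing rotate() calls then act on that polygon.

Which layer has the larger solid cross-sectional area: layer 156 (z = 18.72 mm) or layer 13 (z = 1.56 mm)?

Layer 156 (z = 18.72): the cube (footprint 23×18) is included at this height (area 414.00 mm²); the r=4.5 cylinder at (-3.5, 7) contributes a regular 16-gon of circumradius 4.5 (area = (16/2)·4.500²·sin(360°/16) = 61.99 mm²); Merging all regions: the regions partially overlap — summed areas 475.99 mm² minus the doubly-counted overlap 3.50 mm² gives 472.49 mm² — area = 472.49 mm²; (whole slice rotated 55° about Z — lengths, areas and connectivity unchanged). So its area = 472.49 mm². Layer 13 (z = 1.56): the 23×18 cube contributes its full rectangle (area 414.00 mm²); the cylinder at (-3.5, 7) is absent (z outside [17, 20.5]); Taking the union: only the 23×18 cube is present, so the union is just that shape — area = 414.00 mm²; (rotated 55° about Z; rotation is an isometry so areas/perimeters/island counts are preserved). So its area = 414.00 mm². Layer 156 is larger (472.49 vs 414.00 mm²).

layer 156 (z = 18.72 mm)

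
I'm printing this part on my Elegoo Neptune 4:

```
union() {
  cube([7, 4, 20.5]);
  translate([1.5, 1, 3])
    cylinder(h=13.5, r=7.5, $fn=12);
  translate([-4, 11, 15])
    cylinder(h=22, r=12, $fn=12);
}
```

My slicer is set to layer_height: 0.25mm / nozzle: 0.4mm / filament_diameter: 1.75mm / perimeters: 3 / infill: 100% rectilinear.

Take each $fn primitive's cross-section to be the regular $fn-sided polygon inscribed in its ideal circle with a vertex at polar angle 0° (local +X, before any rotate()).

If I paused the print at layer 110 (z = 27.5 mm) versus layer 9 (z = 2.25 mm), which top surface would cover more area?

Layer 110 (z = 27.5): the cube is not intersected at this z (z outside [0, 20.5]); the cylinder at (1.5, 1) is not intersected at this z (z outside [3, 16.5]); the cylinder at (-4, 11): section is a regular 12-gon, circumradius r=12 (area = (12/2)·12.000²·sin(360°/12) = 432.00 mm²); Taking the union: only the r=12 cylinder at (-4, 11) is present, so the union is just that shape — area = 432.00 mm². So its area = 432.00 mm². Layer 9 (z = 2.25): the 7×4 cube contributes its full rectangle (area 28.00 mm²); the cylinder at (1.5, 1) is absent (z outside [3, 16.5]); the cylinder at (-4, 11) does not reach this height (z outside [15, 37]); Taking the union: only the 7×4 cube is present, so the union is just that shape — area = 28.00 mm². So its area = 28.00 mm². Layer 110 is larger (432.00 vs 28.00 mm²).

layer 110 (z = 27.5 mm)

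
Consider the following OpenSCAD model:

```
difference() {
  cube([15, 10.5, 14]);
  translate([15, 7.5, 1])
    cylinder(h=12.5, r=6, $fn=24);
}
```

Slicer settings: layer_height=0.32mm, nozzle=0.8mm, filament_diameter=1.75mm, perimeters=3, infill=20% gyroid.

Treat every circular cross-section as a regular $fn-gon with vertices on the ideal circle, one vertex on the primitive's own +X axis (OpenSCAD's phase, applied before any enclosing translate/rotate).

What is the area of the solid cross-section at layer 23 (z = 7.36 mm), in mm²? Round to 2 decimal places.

112.44 mm²

At z = 7.36 mm: the cube (footprint 15×10.5) is included at this height (area 157.50 mm²); the cylinder at (15, 7.5): section is a regular 24-gon, circumradius r=6 (area = (24/2)·6.000²·sin(360°/24) = 111.81 mm²); Taking the first minus the rest: starting from the 15×10.5 cube (157.50 mm²), the r=6 cylinder at (15, 7.5) partially overlaps it — only the 45.06 mm² overlap (of its 111.81 mm²) is removed, clipping the outline — area = 112.44 mm². Overall, the cross-section is a single solid region. Net area = 112.44 mm².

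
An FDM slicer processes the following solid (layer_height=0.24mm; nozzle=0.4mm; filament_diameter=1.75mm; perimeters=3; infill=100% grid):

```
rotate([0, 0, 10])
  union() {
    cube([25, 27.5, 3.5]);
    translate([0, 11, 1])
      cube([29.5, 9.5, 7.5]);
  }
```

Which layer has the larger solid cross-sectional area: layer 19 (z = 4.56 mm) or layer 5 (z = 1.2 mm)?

layer 5 (z = 1.2 mm)

Layer 19 (z = 4.56): the cube does not reach this height (z outside [0, 3.5]); the 29.5×9.5 cube at (0, 11) contributes its full rectangle (area 280.25 mm²); Taking the union: only the 29.5×9.5 cube at (0, 11) is present, so the union is just that shape — area = 280.25 mm²; (whole slice rotated 10° about Z — lengths, areas and connectivity unchanged). So its area = 280.25 mm². Layer 5 (z = 1.2): the cube is present — its section is the full 25×27.5 rectangle (area 687.50 mm²); the cube at (0, 11) is present — its section is the full 29.5×9.5 rectangle (area 280.25 mm²); Combining (union): the regions partially overlap — summed areas 967.75 mm² minus the doubly-counted overlap 237.50 mm² gives 730.25 mm² — area = 730.25 mm²; (whole slice rotated 10° about Z — lengths, areas and connectivity unchanged). So its area = 730.25 mm². Layer 5 is larger (730.25 vs 280.25 mm²).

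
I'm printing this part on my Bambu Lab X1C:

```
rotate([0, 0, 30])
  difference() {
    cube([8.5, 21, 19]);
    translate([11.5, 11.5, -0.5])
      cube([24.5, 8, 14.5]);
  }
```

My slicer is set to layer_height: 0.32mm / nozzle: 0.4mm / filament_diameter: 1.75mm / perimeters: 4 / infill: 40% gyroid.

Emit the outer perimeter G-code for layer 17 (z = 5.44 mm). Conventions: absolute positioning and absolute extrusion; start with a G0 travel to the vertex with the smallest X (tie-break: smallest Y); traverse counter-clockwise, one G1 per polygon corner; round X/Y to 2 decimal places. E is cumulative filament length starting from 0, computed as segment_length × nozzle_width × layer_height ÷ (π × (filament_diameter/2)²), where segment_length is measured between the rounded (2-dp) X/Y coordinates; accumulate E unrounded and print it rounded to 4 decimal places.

G0 X-10.50 Y18.19 Z5.44
G1 X0.00 Y0.00 E1.1177
G1 X7.36 Y4.25 E1.5700
G1 X-3.14 Y22.44 E2.6877
G1 X-10.50 Y18.19 E3.1400

At z = 5.44 mm: the cube (footprint 8.5×21) is included at this height; the cube at (11.5, 11.5) is present — its section is the full 24.5×8 rectangle; Subtracting the remaining from the first: starting from the 8.5×21 cube, the 24.5×8 cube at (11.5, 11.5) misses the remaining region (no effect) — 1 connected region; (whole slice rotated 30° about Z — lengths, areas and connectivity unchanged). The outline is a single polygon with 4 vertices. Extrusion per mm of travel: 0.4 × 0.32 / (π × 0.875²) = 0.053216. Accumulating E over each segment gives final E = 3.1400.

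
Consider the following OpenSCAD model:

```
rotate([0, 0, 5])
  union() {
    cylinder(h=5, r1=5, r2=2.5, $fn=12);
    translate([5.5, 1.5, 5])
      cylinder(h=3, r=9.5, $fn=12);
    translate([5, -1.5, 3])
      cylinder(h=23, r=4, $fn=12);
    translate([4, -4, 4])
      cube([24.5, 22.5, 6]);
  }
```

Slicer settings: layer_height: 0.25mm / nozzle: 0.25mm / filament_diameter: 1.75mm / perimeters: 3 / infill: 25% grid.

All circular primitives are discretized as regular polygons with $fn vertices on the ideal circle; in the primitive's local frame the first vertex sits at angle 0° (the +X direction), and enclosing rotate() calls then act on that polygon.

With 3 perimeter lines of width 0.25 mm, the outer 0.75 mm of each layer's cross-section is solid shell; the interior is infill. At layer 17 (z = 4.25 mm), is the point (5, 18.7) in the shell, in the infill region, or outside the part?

At z = 4.25 mm: the cone contributes a regular 12-gon of circumradius 2.875 (interpolated between r1=5 and r2=2.5 at t=0.850); the cylinder at (5.5, 1.5) is not intersected at this z (z outside [5, 8]); the r=4 cylinder at (5, -1.5) gives a regular 12-gon of circumradius 4 (constant along its height); the cube at (4, -4) is present — its section is the full 24.5×22.5 rectangle; Combining (union): the regions partially overlap (shared area 31.68 mm²), so overlapping operands fuse into one piece — 1 connected region; (rotated 5° about Z; rotation is an isometry so areas/perimeters/island counts are preserved). Overall, the cross-section is a single solid region. Undo the 5° rotation: the query point maps to (6.611, 18.193) in the un-rotated model frame. The nearest boundary edge runs (4.00, 18.50)→(28.50, 18.50); distance from the point to it = 0.31 mm. The point is inside the cross-section, 0.31 mm from the nearest boundary — within the 0.75 mm shell band (3 × 0.25).

shell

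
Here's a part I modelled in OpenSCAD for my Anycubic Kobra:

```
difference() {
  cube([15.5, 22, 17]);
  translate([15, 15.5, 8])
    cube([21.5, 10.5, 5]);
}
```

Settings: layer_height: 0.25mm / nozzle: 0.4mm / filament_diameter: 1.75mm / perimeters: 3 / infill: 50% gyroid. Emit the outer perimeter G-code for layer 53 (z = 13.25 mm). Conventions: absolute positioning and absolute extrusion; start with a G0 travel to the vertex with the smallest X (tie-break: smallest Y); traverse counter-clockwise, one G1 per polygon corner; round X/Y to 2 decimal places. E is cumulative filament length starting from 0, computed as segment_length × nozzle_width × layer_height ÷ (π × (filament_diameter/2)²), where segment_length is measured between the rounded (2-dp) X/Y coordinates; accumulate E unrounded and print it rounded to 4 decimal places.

G0 X0.00 Y0.00 Z13.25
G1 X15.50 Y0.00 E0.6444
G1 X15.50 Y22.00 E1.5591
G1 X0.00 Y22.00 E2.2035
G1 X0.00 Y0.00 E3.1181

At z = 13.25 mm: the cube is present — its section is the full 15.5×22 rectangle; the cube at (15, 15.5) does not reach this height (z outside [8, 13]); Taking the first minus the rest: none of the subtracted shapes is present at this height, so the 15.5×22 cube is unchanged — 1 connected region. The outline is a single polygon with 4 vertices. Extrusion per mm of travel: 0.4 × 0.25 / (π × 0.875²) = 0.041575. Accumulating E over each segment gives final E = 3.1181.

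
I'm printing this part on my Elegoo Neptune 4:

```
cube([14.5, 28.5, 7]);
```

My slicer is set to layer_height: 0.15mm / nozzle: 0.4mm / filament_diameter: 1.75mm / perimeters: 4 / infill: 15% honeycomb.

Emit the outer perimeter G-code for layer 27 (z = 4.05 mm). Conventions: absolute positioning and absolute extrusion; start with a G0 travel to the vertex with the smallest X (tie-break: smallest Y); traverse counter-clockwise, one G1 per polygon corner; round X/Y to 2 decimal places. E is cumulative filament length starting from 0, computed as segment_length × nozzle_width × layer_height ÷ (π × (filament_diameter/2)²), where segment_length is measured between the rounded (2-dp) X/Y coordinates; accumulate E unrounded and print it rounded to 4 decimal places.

G0 X0.00 Y0.00 Z4.05
G1 X14.50 Y0.00 E0.3617
G1 X14.50 Y28.50 E1.0726
G1 X0.00 Y28.50 E1.4343
G1 X0.00 Y0.00 E2.1453

At z = 4.05 mm: the 14.5×28.5 cube contributes its full rectangle. The outline is a single polygon with 4 vertices. Extrusion per mm of travel: 0.4 × 0.15 / (π × 0.875²) = 0.024945. Accumulating E over each segment gives final E = 2.1453.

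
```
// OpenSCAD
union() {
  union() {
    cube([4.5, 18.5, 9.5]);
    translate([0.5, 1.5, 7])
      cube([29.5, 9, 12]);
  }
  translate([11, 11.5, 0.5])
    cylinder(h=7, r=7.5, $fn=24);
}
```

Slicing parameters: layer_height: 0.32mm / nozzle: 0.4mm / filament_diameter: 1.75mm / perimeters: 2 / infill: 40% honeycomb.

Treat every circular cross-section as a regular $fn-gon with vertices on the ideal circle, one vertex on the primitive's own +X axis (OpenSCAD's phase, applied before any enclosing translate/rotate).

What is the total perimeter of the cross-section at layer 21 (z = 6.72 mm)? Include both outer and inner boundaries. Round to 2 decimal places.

At z = 6.72 mm: the cube (footprint 4.5×18.5) is included at this height (perimeter 46.00 mm); the cube at (0.5, 1.5) is not intersected at this z (z outside [7, 19]); Merging all regions: only the 4.5×18.5 cube is present, so the union is just that shape — boundary = 46.00 mm; the cylinder at (11, 11.5): section is a regular 24-gon, circumradius r=7.5 (perimeter = 2·24·7.500·sin(180°/24) = 46.99 mm); Taking the union: the regions partially overlap (shared area 4.72 mm²), so the edge portions inside another operand are dropped and the merged outline is re-measured after clipping — boundary = 77.71 mm. Overall, the cross-section is a single solid region. Total boundary length (outer) = 77.71 mm.

77.71 mm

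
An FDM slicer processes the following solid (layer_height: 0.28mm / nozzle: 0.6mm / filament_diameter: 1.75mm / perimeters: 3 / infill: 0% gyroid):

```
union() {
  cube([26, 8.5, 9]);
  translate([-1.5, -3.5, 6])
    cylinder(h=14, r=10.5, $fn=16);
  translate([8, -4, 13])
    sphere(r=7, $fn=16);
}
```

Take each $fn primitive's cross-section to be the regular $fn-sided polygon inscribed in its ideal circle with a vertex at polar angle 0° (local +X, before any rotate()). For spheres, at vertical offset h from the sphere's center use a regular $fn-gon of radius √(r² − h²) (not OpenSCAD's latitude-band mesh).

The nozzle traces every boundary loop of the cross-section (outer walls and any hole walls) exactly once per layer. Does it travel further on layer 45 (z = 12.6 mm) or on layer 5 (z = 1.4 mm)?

Layer 45 (z = 12.6): the cube does not reach this height (z outside [0, 9]); the cylinder at (-1.5, -3.5): section is a regular 16-gon, circumradius r=10.5 (perimeter = 2·16·10.500·sin(180°/16) = 65.55 mm); the r=7 sphere at (8, -4) slices to a regular 16-gon of circumradius 6.989 (√(r²−h²) with h=0.4 from center) (perimeter = 2·16·6.989·sin(180°/16) = 43.63 mm); Combining (union): the regions partially overlap (shared area 75.29 mm²), so the edge portions inside another operand are dropped and the merged outline is re-measured after clipping — boundary = 75.99 mm. So its perimeter = 75.99 mm. Layer 5 (z = 1.4): the cube is present — its section is the full 26×8.5 rectangle (perimeter 69.00 mm); the cylinder at (-1.5, -3.5) is not intersected at this z (z outside [6, 20]); the sphere at (8, -4) does not reach this height (|z−center|=11.600 > r=7); Taking the union: only the 26×8.5 cube is present, so the union is just that shape — boundary = 69.00 mm. So its perimeter = 69.00 mm. Layer 45 is larger (75.99 vs 69.00 mm).

layer 45 (z = 12.6 mm)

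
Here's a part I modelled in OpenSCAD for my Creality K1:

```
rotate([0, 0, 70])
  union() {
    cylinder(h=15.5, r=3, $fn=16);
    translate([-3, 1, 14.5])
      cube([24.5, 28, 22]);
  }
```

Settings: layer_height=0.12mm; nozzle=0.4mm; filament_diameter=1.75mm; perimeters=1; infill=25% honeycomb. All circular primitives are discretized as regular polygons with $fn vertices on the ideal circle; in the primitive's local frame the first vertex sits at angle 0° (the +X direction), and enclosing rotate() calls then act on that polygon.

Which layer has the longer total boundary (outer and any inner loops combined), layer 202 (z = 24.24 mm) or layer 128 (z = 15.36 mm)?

Layer 202 (z = 24.24): the cylinder is not intersected at this z (z outside [0, 15.5]); the cube at (-3, 1) (footprint 24.5×28) is included at this height (perimeter 105.00 mm); Merging all regions: only the 24.5×28 cube at (-3, 1) is present, so the union is just that shape — boundary = 105.00 mm; (whole slice rotated 70° about Z — lengths, areas and connectivity unchanged). So its perimeter = 105.00 mm. Layer 128 (z = 15.36): the r=3 cylinder gives a regular 16-gon of circumradius 3 (constant along its height) (perimeter = 2·16·3.000·sin(180°/16) = 18.73 mm); the 24.5×28 cube at (-3, 1) contributes its full rectangle (perimeter 105.00 mm); Taking the union: the regions partially overlap (shared area 7.98 mm²), so the edge portions inside another operand are dropped and the merged outline is re-measured after clipping — boundary = 110.80 mm; (rotated 70° about Z; rotation is an isometry so areas/perimeters/island counts are preserved). So its perimeter = 110.80 mm. Layer 128 is larger (110.80 vs 105.00 mm).

layer 128 (z = 15.36 mm)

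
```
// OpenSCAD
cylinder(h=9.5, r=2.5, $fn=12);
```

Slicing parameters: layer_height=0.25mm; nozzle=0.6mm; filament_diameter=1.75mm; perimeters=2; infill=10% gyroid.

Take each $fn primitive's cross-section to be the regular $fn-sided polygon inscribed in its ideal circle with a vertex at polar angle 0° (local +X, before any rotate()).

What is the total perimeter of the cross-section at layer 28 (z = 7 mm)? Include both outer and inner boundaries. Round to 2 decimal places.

At z = 7 mm: the cylinder: section is a regular 12-gon, circumradius r=2.5 (perimeter = 2·12·2.500·sin(180°/12) = 15.53 mm). Overall, the cross-section is a single solid region. Total boundary length (outer) = 15.53 mm.

15.53 mm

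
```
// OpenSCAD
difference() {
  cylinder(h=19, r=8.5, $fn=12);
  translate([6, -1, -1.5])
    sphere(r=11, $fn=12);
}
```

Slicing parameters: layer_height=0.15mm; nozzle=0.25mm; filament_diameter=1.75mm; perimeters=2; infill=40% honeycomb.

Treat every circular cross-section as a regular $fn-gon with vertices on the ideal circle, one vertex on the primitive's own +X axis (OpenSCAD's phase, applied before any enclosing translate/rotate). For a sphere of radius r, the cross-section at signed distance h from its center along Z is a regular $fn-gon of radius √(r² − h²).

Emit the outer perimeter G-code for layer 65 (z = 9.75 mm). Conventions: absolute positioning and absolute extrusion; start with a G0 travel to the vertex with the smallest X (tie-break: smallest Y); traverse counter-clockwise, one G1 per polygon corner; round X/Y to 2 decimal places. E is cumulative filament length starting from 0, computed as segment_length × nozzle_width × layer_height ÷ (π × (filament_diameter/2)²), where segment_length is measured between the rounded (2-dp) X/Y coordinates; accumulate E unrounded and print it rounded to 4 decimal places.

At z = 9.75 mm: the cylinder: section is a regular 12-gon, circumradius r=8.5; the sphere at (6, -1) does not reach this height (|z−center|=11.250 > r=11); Taking the first minus the rest: none of the subtracted shapes is present at this height, so the r=8.5 cylinder is unchanged — 1 connected region. The outline is a single polygon with 12 vertices. Extrusion per mm of travel: 0.25 × 0.15 / (π × 0.875²) = 0.015591. Accumulating E over each segment gives final E = 0.8231.

G0 X-8.50 Y0.00 Z9.75
G1 X-7.36 Y-4.25 E0.0686
G1 X-4.25 Y-7.36 E0.1372
G1 X0.00 Y-8.50 E0.2058
G1 X4.25 Y-7.36 E0.2744
G1 X7.36 Y-4.25 E0.3430
G1 X8.50 Y0.00 E0.4116
G1 X7.36 Y4.25 E0.4802
G1 X4.25 Y7.36 E0.5487
G1 X0.00 Y8.50 E0.6173
G1 X-4.25 Y7.36 E0.6859
G1 X-7.36 Y4.25 E0.7545
G1 X-8.50 Y0.00 E0.8231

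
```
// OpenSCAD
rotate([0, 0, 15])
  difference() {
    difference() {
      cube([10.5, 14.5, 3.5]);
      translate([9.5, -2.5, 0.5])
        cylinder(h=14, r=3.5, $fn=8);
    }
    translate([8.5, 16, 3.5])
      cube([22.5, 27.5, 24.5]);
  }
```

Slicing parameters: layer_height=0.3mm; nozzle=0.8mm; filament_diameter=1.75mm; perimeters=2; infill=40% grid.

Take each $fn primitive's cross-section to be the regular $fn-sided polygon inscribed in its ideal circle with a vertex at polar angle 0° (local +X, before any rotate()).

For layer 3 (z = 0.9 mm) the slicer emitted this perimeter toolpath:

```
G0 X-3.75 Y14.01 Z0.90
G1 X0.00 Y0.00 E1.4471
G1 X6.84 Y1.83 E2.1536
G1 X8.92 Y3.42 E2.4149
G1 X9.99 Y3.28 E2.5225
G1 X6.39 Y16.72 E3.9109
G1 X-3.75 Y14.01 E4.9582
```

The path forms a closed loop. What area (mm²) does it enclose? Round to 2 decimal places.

Apply the shoelace formula to the sequence of (X, Y) vertices; enclosed area = 150.23 mm².

150.23 mm²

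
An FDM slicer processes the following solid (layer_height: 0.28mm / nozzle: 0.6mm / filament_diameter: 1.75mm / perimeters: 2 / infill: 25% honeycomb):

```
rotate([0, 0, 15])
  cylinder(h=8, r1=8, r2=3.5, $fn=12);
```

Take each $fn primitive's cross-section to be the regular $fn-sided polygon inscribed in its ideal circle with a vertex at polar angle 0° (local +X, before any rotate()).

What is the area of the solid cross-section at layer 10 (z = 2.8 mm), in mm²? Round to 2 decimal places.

123.84 mm²

At z = 2.8 mm: the cone contributes a regular 12-gon of circumradius 6.425 (interpolated between r1=8 and r2=3.5 at t=0.350) (area = (12/2)·6.425²·sin(360°/12) = 123.84 mm²); (rotated 15° about Z; rotation is an isometry so areas/perimeters/island counts are preserved). Overall, the cross-section is a single solid region. Net area = 123.84 mm².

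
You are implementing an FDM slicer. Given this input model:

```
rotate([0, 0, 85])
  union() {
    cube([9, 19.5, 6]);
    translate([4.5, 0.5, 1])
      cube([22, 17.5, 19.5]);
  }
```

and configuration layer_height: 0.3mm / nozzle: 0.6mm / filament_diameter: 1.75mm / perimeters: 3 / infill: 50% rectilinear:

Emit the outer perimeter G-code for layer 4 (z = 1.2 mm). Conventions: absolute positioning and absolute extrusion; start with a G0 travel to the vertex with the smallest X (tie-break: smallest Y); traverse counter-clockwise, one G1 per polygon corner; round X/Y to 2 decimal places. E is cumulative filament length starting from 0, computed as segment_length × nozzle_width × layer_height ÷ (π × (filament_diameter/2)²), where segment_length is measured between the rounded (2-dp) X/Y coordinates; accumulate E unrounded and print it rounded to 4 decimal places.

G0 X-19.43 Y1.70 Z1.20
G1 X0.00 Y0.00 E1.4596
G1 X0.78 Y8.97 E2.1334
G1 X0.29 Y9.01 E2.1702
G1 X1.81 Y26.44 E3.4795
G1 X-15.62 Y27.97 E4.7889
G1 X-17.15 Y10.53 E6.0991
G1 X-18.64 Y10.67 E6.2111
G1 X-19.43 Y1.70 E6.8849

At z = 1.2 mm: the 9×19.5 cube contributes its full rectangle; the 22×17.5 cube at (4.5, 0.5) contributes its full rectangle; Taking the union: the regions partially overlap (shared area 78.75 mm²), so overlapping operands fuse into one piece — 1 connected region; (rotated 85° about Z; rotation is an isometry so areas/perimeters/island counts are preserved). The outline is a single polygon with 8 vertices. Extrusion per mm of travel: 0.6 × 0.3 / (π × 0.875²) = 0.074835. Accumulating E over each segment gives final E = 6.8849.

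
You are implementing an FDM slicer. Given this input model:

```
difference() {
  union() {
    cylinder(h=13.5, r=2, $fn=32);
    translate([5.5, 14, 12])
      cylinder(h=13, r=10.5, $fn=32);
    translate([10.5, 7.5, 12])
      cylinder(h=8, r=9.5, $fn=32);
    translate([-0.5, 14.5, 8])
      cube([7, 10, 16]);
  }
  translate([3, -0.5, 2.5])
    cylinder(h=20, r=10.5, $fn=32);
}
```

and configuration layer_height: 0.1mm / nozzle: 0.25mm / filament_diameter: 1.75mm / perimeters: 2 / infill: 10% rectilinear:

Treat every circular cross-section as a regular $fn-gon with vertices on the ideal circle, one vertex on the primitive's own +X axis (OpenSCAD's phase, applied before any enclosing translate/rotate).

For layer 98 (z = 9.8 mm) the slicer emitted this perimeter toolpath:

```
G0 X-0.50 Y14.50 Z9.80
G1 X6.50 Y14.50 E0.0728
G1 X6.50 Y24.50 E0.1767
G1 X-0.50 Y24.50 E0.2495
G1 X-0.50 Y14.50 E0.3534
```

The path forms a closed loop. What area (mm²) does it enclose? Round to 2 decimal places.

Apply the shoelace formula to the sequence of (X, Y) vertices; enclosed area = 70.00 mm².

70.00 mm²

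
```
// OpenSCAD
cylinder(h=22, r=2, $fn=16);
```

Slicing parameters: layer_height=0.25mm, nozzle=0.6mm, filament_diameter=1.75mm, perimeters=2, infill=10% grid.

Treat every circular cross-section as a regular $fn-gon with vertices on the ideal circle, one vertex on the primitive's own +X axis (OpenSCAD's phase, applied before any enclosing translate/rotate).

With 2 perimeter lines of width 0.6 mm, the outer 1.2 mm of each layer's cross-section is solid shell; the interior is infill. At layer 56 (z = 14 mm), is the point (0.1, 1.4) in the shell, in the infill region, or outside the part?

shell

At z = 14 mm: the cylinder: section is a regular 16-gon, circumradius r=2. Overall, the cross-section is a single solid region. The nearest boundary edge runs (0.77, 1.85)→(0.00, 2.00); distance from the point to it = 0.57 mm. The point is inside the cross-section, 0.57 mm from the nearest boundary — within the 1.2 mm shell band (2 × 0.6).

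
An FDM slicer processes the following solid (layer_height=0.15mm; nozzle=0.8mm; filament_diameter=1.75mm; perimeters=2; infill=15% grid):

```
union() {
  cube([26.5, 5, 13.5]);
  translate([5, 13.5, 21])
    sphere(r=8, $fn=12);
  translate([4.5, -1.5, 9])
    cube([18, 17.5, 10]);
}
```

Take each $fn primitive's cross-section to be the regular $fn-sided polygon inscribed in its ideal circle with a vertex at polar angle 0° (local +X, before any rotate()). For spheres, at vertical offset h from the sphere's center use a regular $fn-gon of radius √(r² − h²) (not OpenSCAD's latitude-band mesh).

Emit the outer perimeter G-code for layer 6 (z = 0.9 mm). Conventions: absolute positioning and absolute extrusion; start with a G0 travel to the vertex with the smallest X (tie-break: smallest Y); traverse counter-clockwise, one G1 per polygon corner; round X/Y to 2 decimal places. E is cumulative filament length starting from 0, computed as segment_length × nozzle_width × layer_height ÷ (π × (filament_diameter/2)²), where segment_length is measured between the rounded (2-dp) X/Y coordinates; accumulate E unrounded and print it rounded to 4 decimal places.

G0 X0.00 Y0.00 Z0.90
G1 X26.50 Y0.00 E1.3221
G1 X26.50 Y5.00 E1.5715
G1 X0.00 Y5.00 E2.8936
G1 X0.00 Y0.00 E3.1431

At z = 0.9 mm: the 26.5×5 cube contributes its full rectangle; the sphere at (5, 13.5) does not reach this height (|z−center|=20.100 > r=8); the cube at (4.5, -1.5) is not intersected at this z (z outside [9, 19]); Merging all regions: only the 26.5×5 cube is present, so the union is just that shape — 1 connected region. The outline is a single polygon with 4 vertices. Extrusion per mm of travel: 0.8 × 0.15 / (π × 0.875²) = 0.049890. Accumulating E over each segment gives final E = 3.1431.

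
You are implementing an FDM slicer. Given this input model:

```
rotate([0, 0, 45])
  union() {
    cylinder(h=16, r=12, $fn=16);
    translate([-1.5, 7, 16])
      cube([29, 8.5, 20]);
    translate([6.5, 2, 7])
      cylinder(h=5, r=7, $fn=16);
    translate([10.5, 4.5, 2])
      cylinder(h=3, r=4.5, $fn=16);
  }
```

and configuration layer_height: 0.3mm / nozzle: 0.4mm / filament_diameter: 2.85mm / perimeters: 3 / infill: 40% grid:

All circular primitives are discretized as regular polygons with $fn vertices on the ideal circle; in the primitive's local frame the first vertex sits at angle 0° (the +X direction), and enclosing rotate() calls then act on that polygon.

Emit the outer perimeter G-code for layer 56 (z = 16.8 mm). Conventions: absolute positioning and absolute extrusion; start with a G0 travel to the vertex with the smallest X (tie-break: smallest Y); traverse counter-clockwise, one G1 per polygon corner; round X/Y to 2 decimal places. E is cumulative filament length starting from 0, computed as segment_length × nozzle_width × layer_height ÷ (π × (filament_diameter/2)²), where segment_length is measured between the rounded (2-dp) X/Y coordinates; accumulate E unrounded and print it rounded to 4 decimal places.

G0 X-12.02 Y9.90 Z16.80
G1 X-6.01 Y3.89 E0.1599
G1 X14.50 Y24.40 E0.7055
G1 X8.49 Y30.41 E0.8654
G1 X-12.02 Y9.90 E1.4110

At z = 16.8 mm: the cylinder does not reach this height (z outside [0, 16]); the 29×8.5 cube at (-1.5, 7) contributes its full rectangle; the cylinder at (6.5, 2) does not reach this height (z outside [7, 12]); the cylinder at (10.5, 4.5) is absent (z outside [2, 5]); Merging all regions: only the 29×8.5 cube at (-1.5, 7) is present, so the union is just that shape — 1 connected region; (rotated 45° about Z; rotation is an isometry so areas/perimeters/island counts are preserved). The outline is a single polygon with 4 vertices. Extrusion per mm of travel: 0.4 × 0.3 / (π × 1.425²) = 0.018811. Accumulating E over each segment gives final E = 1.4110.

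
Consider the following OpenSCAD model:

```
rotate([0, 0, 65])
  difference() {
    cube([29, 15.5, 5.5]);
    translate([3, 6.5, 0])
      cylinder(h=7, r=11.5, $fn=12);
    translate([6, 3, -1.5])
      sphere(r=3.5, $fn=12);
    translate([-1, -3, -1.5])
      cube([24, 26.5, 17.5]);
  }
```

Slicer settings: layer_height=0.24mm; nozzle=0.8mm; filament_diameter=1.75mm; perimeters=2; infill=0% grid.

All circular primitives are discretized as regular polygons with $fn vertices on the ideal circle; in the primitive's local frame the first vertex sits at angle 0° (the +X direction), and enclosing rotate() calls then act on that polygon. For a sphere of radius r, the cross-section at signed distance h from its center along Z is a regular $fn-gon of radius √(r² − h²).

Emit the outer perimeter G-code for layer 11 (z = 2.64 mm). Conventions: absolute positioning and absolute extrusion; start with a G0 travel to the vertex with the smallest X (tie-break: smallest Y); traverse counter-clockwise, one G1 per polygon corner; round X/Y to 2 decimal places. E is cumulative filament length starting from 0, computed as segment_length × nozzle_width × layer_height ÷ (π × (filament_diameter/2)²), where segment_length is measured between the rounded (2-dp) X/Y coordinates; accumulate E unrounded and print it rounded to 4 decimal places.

At z = 2.64 mm: the cube is present — its section is the full 29×15.5 rectangle; the r=11.5 cylinder at (3, 6.5) contributes a regular 12-gon of circumradius 11.5; the sphere at (6, 3) is absent (|z−center|=4.140 > r=3.5); the cube at (-1, -3) is present — its section is the full 24×26.5 rectangle; Taking the first minus the rest: starting from the 29×15.5 cube, the r=11.5 cylinder at (3, 6.5) partially overlaps it — only the 204.17 mm² overlap (of its 396.75 mm²) is removed, clipping the outline; the 24×26.5 cube at (-1, -3) partially overlaps it — only the 152.33 mm² overlap (of its 636.00 mm²) is removed, clipping the outline — 1 connected region; (whole slice rotated 65° about Z — lengths, areas and connectivity unchanged). The outline is a single polygon with 4 vertices. Extrusion per mm of travel: 0.8 × 0.24 / (π × 0.875²) = 0.079824. Accumulating E over each segment gives final E = 3.4319.

G0 X-4.33 Y27.40 Z2.64
G1 X9.72 Y20.85 E1.2374
G1 X12.26 Y26.28 E1.7159
G1 X-1.79 Y32.83 E2.9534
G1 X-4.33 Y27.40 E3.4319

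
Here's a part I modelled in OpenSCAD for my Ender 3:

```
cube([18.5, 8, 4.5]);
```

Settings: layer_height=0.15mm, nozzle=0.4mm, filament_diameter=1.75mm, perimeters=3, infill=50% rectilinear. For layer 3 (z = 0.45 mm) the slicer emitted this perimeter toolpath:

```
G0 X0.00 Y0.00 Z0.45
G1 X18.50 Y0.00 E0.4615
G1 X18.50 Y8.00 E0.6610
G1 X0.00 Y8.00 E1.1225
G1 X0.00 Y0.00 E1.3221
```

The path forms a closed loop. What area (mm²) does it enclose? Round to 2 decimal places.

148.00 mm²

Apply the shoelace formula to the sequence of (X, Y) vertices; enclosed area = 148.00 mm².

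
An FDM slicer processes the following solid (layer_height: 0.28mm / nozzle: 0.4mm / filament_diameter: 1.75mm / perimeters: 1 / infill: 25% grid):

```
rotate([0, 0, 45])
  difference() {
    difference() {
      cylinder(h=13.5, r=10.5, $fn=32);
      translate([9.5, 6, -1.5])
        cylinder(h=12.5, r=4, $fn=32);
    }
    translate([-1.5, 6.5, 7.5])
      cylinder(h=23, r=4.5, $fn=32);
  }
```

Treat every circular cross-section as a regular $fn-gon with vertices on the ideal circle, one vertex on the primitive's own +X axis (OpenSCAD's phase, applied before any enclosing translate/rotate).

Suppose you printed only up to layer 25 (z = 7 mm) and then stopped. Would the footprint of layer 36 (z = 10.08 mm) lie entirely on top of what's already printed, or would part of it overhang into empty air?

entirely on top

Compare the two slices. At z = 7: the r=10.5 cylinder contributes a regular 32-gon of circumradius 10.5 (area = (32/2)·10.500²·sin(360°/32) = 344.14 mm²); the r=4 cylinder at (9.5, 6) gives a regular 32-gon of circumradius 4 (constant along its height) (area = (32/2)·4.000²·sin(360°/32) = 49.94 mm²); Subtracting the remaining from the first: starting from the r=10.5 cylinder (344.14 mm²), the r=4 cylinder at (9.5, 6) partially overlaps it — only the 17.05 mm² overlap (of its 49.94 mm²) is removed, clipping the outline — area = 327.09 mm²; the cylinder at (-1.5, 6.5) is absent (z outside [7.5, 30.5]); After the difference (first − rest): none of the subtracted shapes is present at this height, so that combined region is unchanged — area = 327.09 mm²; (whole slice rotated 45° about Z — lengths, areas and connectivity unchanged). At z = 10.08: the r=10.5 cylinder gives a regular 32-gon of circumradius 10.5 (constant along its height) (area = (32/2)·10.500²·sin(360°/32) = 344.14 mm²); the r=4 cylinder at (9.5, 6) gives a regular 32-gon of circumradius 4 (constant along its height) (area = (32/2)·4.000²·sin(360°/32) = 49.94 mm²); Subtracting the remaining from the first: starting from the r=10.5 cylinder (344.14 mm²), the r=4 cylinder at (9.5, 6) partially overlaps it — only the 17.05 mm² overlap (of its 49.94 mm²) is removed, clipping the outline — area = 327.09 mm²; the r=4.5 cylinder at (-1.5, 6.5) contributes a regular 32-gon of circumradius 4.5 (area = (32/2)·4.500²·sin(360°/32) = 63.21 mm²); Subtracting the remaining from the first: starting from the result so far (327.09 mm²), the r=4.5 cylinder at (-1.5, 6.5) partially overlaps it — only the 60.37 mm² overlap (of its 63.21 mm²) is removed, clipping the outline — area = 266.72 mm²; (rotated 45° about Z; rotation is an isometry so areas/perimeters/island counts are preserved). Checking containment: the cross-section at z = 10.08 is a subset of the cross-section at z = 7.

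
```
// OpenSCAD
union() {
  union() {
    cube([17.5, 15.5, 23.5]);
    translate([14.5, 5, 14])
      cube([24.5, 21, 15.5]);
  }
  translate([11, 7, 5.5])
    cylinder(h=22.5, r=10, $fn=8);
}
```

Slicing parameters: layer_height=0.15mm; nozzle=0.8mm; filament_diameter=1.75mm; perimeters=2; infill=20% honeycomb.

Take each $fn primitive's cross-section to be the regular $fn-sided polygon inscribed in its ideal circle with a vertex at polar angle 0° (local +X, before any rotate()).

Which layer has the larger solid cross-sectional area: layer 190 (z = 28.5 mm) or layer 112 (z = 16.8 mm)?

Layer 190 (z = 28.5): the cube is absent (z outside [0, 23.5]); the cube at (14.5, 5) (footprint 24.5×21) is included at this height (area 514.50 mm²); Merging all regions: only the 24.5×21 cube at (14.5, 5) is present, so the union is just that shape — area = 514.50 mm²; the cylinder at (11, 7) is not intersected at this z (z outside [5.5, 28]); Taking the union: only the result so far is present, so the union is just that shape — area = 514.50 mm². So its area = 514.50 mm². Layer 112 (z = 16.8): the cube (footprint 17.5×15.5) is included at this height (area 271.25 mm²); the 24.5×21 cube at (14.5, 5) contributes its full rectangle (area 514.50 mm²); Taking the union: the regions partially overlap — summed areas 785.75 mm² minus the doubly-counted overlap 31.50 mm² gives 754.25 mm² — area = 754.25 mm²; the r=10 cylinder at (11, 7) contributes a regular 8-gon of circumradius 10 (area = (8/2)·10.000²·sin(360°/8) = 282.84 mm²); Combining (union): the regions partially overlap — summed areas 1037.09 mm² minus the doubly-counted overlap 247.52 mm² gives 789.58 mm² — area = 789.58 mm². So its area = 789.58 mm². Layer 112 is larger (789.58 vs 514.50 mm²).

layer 112 (z = 16.8 mm)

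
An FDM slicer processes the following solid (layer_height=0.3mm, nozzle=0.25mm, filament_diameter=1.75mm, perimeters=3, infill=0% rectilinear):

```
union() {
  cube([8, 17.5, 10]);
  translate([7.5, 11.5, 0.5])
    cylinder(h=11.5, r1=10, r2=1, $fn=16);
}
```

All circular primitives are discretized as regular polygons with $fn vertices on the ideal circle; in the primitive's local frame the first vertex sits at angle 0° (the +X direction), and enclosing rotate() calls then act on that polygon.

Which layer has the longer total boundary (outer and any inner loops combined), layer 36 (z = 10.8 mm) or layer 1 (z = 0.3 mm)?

layer 1 (z = 0.3 mm)

Layer 36 (z = 10.8): the cube does not reach this height (z outside [0, 10]); the cone at (7.5, 11.5) (r1=10→r2=1) has section circumradius 1.939 here — a regular 16-gon (perimeter = 2·16·1.939·sin(180°/16) = 12.11 mm); Taking the union: only the cone at (7.5, 11.5) is present, so the union is just that shape — boundary = 12.11 mm. So its perimeter = 12.11 mm. Layer 1 (z = 0.3): the cube is present — its section is the full 8×17.5 rectangle (perimeter 51.00 mm); the cone at (7.5, 11.5) is absent (z outside [0.5, 12]); Combining (union): only the 8×17.5 cube is present, so the union is just that shape — boundary = 51.00 mm. So its perimeter = 51.00 mm. Layer 1 is larger (51.00 vs 12.11 mm).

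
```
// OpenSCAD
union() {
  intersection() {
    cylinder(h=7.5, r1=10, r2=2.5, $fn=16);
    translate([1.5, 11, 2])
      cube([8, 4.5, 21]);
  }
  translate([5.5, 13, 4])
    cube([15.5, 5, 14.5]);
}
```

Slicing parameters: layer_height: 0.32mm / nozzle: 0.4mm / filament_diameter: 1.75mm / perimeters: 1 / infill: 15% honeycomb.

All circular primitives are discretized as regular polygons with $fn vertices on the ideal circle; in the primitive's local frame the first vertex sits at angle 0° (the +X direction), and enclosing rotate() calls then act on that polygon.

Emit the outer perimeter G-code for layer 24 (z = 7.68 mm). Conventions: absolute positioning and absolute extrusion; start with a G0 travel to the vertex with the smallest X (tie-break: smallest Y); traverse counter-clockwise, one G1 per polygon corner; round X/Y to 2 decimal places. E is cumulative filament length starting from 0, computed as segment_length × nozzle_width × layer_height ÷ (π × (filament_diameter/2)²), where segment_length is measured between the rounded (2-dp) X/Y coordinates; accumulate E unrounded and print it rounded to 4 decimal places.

G0 X5.50 Y13.00 Z7.68
G1 X21.00 Y13.00 E0.8249
G1 X21.00 Y18.00 E1.0909
G1 X5.50 Y18.00 E1.9158
G1 X5.50 Y13.00 E2.1819

At z = 7.68 mm: the cone is absent (z outside [0, 7.5]); the cube at (1.5, 11) is present — its section is the full 8×4.5 rectangle; After intersecting: at least one operand is absent at this height, so nothing remains; the cube at (5.5, 13) is present — its section is the full 15.5×5 rectangle; Merging all regions: only the 15.5×5 cube at (5.5, 13) is present, so the union is just that shape — 1 connected region. The outline is a single polygon with 4 vertices. Extrusion per mm of travel: 0.4 × 0.32 / (π × 0.875²) = 0.053216. Accumulating E over each segment gives final E = 2.1819.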